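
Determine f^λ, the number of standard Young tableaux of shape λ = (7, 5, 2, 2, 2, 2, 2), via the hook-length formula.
# SYT of shape (7, 5, 2, 2, 2, 2, 2) = 643462512

Hook-length formula: f^λ = n! / Π hook(c), product over all cells c of the Young diagram. For λ = (7, 5, 2, 2, 2, 2, 2), n = 22 boxes. Hook lengths by row (left-to-right, top-to-bottom): [13, 12, 6, 5, 4, 2, 1]; [10, 9, 3, 2, 1]; [6, 5]; [5, 4]; [4, 3]; [3, 2]; [2, 1]. Product of hooks = 1746800640000. So f^λ = 22! / 1746800640000 = 1124000727777607680000 / 1746800640000 = 643462512.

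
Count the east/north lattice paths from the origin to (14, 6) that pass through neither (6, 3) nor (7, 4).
Number of paths = 19068

Inclusion–exclusion. Total paths: C(20, 14) = 38760. Through P₁: C(9, 6)·C(11, 8) = 13860. Through P₂: C(11, 7)·C(9, 7) = 11880. Since P₁ is strictly southwest of P₂, a monotone path through both must visit P₁ then P₂; paths through both = C(9, 6)·C(2, 1)·C(9, 7) = 6048. Avoid both = 38760 − 13860 − 11880 + 6048 = 19068.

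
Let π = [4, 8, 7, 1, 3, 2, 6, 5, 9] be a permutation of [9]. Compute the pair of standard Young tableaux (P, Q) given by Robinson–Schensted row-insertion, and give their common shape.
P = [1, 2, 5, 9] / [3, 6] / [4, 7] / [8];  Q = [1, 2, 7, 9] / [3, 5] / [4, 8] / [6];  common shape = (4, 2, 2, 1)

Row-insert the values π_1, π_2, … into P one at a time, bumping the leftmost entry strictly greater than the inserted value down to the next row. The recording tableau Q records, in position (i, j), the step at which that cell was added to P.
  Insert 4 (step 1): P = [4];  Q = [1]
  Insert 8 (step 2): P = [4, 8];  Q = [1, 2]
  Insert 7 (step 3): P = [4, 7] / [8];  Q = [1, 2] / [3]
  Insert 1 (step 4): P = [1, 7] / [4] / [8];  Q = [1, 2] / [3] / [4]
  Insert 3 (step 5): P = [1, 3] / [4, 7] / [8];  Q = [1, 2] / [3, 5] / [4]
  Insert 2 (step 6): P = [1, 2] / [3, 7] / [4] / [8];  Q = [1, 2] / [3, 5] / [4] / [6]
  Insert 6 (step 7): P = [1, 2, 6] / [3, 7] / [4] / [8];  Q = [1, 2, 7] / [3, 5] / [4] / [6]
  Insert 5 (step 8): P = [1, 2, 5] / [3, 6] / [4, 7] / [8];  Q = [1, 2, 7] / [3, 5] / [4, 8] / [6]
  Insert 9 (step 9): P = [1, 2, 5, 9] / [3, 6] / [4, 7] / [8];  Q = [1, 2, 7, 9] / [3, 5] / [4, 8] / [6]
Final shape: (4, 2, 2, 1).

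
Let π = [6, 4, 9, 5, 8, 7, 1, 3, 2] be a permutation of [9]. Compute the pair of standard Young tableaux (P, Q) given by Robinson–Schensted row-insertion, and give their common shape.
P = [1, 2, 7] / [3, 5] / [4, 8] / [6] / [9];  Q = [1, 3, 5] / [2, 4] / [6, 8] / [7] / [9];  common shape = (3, 2, 2, 1, 1)

Row-insert the values π_1, π_2, … into P one at a time, bumping the leftmost entry strictly greater than the inserted value down to the next row. The recording tableau Q records, in position (i, j), the step at which that cell was added to P.
  Insert 6 (step 1): P = [6];  Q = [1]
  Insert 4 (step 2): P = [4] / [6];  Q = [1] / [2]
  Insert 9 (step 3): P = [4, 9] / [6];  Q = [1, 3] / [2]
  Insert 5 (step 4): P = [4, 5] / [6, 9];  Q = [1, 3] / [2, 4]
  Insert 8 (step 5): P = [4, 5, 8] / [6, 9];  Q = [1, 3, 5] / [2, 4]
  Insert 7 (step 6): P = [4, 5, 7] / [6, 8] / [9];  Q = [1, 3, 5] / [2, 4] / [6]
  Insert 1 (step 7): P = [1, 5, 7] / [4, 8] / [6] / [9];  Q = [1, 3, 5] / [2, 4] / [6] / [7]
  Insert 3 (step 8): P = [1, 3, 7] / [4, 5] / [6, 8] / [9];  Q = [1, 3, 5] / [2, 4] / [6, 8] / [7]
  Insert 2 (step 9): P = [1, 2, 7] / [3, 5] / [4, 8] / [6] / [9];  Q = [1, 3, 5] / [2, 4] / [6, 8] / [7] / [9]
Final shape: (3, 2, 2, 1, 1).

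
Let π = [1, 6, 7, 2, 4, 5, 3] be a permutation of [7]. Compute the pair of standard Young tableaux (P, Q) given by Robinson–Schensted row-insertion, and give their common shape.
P = [1, 2, 3, 5] / [4, 7] / [6];  Q = [1, 2, 3, 6] / [4, 5] / [7];  common shape = (4, 2, 1)

Row-insert the values π_1, π_2, … into P one at a time, bumping the leftmost entry strictly greater than the inserted value down to the next row. The recording tableau Q records, in position (i, j), the step at which that cell was added to P.
  Insert 1 (step 1): P = [1];  Q = [1]
  Insert 6 (step 2): P = [1, 6];  Q = [1, 2]
  Insert 7 (step 3): P = [1, 6, 7];  Q = [1, 2, 3]
  Insert 2 (step 4): P = [1, 2, 7] / [6];  Q = [1, 2, 3] / [4]
  Insert 4 (step 5): P = [1, 2, 4] / [6, 7];  Q = [1, 2, 3] / [4, 5]
  Insert 5 (step 6): P = [1, 2, 4, 5] / [6, 7];  Q = [1, 2, 3, 6] / [4, 5]
  Insert 3 (step 7): P = [1, 2, 3, 5] / [4, 7] / [6];  Q = [1, 2, 3, 6] / [4, 5] / [7]
Final shape: (4, 2, 1).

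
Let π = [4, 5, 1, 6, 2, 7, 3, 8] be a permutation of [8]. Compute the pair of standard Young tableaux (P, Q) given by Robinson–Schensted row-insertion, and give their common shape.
P = [1, 2, 3, 7, 8] / [4, 5, 6];  Q = [1, 2, 4, 6, 8] / [3, 5, 7];  common shape = (5, 3)

Row-insert the values π_1, π_2, … into P one at a time, bumping the leftmost entry strictly greater than the inserted value down to the next row. The recording tableau Q records, in position (i, j), the step at which that cell was added to P.
  Insert 4 (step 1): P = [4];  Q = [1]
  Insert 5 (step 2): P = [4, 5];  Q = [1, 2]
  Insert 1 (step 3): P = [1, 5] / [4];  Q = [1, 2] / [3]
  Insert 6 (step 4): P = [1, 5, 6] / [4];  Q = [1, 2, 4] / [3]
  Insert 2 (step 5): P = [1, 2, 6] / [4, 5];  Q = [1, 2, 4] / [3, 5]
  Insert 7 (step 6): P = [1, 2, 6, 7] / [4, 5];  Q = [1, 2, 4, 6] / [3, 5]
  Insert 3 (step 7): P = [1, 2, 3, 7] / [4, 5, 6];  Q = [1, 2, 4, 6] / [3, 5, 7]
  Insert 8 (step 8): P = [1, 2, 3, 7, 8] / [4, 5, 6];  Q = [1, 2, 4, 6, 8] / [3, 5, 7]
Final shape: (5, 3).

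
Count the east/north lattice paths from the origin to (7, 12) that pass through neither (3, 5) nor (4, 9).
Number of paths = 23208

Inclusion–exclusion. Total paths: C(19, 7) = 50388. Through P₁: C(8, 3)·C(11, 4) = 18480. Through P₂: C(13, 4)·C(6, 3) = 14300. Since P₁ is strictly southwest of P₂, a monotone path through both must visit P₁ then P₂; paths through both = C(8, 3)·C(5, 1)·C(6, 3) = 5600. Avoid both = 50388 − 18480 − 14300 + 5600 = 23208.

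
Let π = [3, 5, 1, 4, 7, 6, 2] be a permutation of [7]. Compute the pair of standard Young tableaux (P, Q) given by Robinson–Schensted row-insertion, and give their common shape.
P = [1, 2, 6] / [3, 4, 7] / [5];  Q = [1, 2, 5] / [3, 4, 6] / [7];  common shape = (3, 3, 1)

Row-insert the values π_1, π_2, … into P one at a time, bumping the leftmost entry strictly greater than the inserted value down to the next row. The recording tableau Q records, in position (i, j), the step at which that cell was added to P.
  Insert 3 (step 1): P = [3];  Q = [1]
  Insert 5 (step 2): P = [3, 5];  Q = [1, 2]
  Insert 1 (step 3): P = [1, 5] / [3];  Q = [1, 2] / [3]
  Insert 4 (step 4): P = [1, 4] / [3, 5];  Q = [1, 2] / [3, 4]
  Insert 7 (step 5): P = [1, 4, 7] / [3, 5];  Q = [1, 2, 5] / [3, 4]
  Insert 6 (step 6): P = [1, 4, 6] / [3, 5, 7];  Q = [1, 2, 5] / [3, 4, 6]
  Insert 2 (step 7): P = [1, 2, 6] / [3, 4, 7] / [5];  Q = [1, 2, 5] / [3, 4, 6] / [7]
Final shape: (3, 3, 1).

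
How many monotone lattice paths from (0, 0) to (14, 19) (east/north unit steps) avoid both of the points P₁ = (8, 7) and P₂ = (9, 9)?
Number of paths = 611316915

Inclusion–exclusion. Total paths: C(33, 14) = 818809200. Through P₁: C(15, 8)·C(18, 6) = 119459340. Through P₂: C(18, 9)·C(15, 5) = 146005860. Since P₁ is strictly southwest of P₂, a monotone path through both must visit P₁ then P₂; paths through both = C(15, 8)·C(3, 1)·C(15, 5) = 57972915. Avoid both = 818809200 − 119459340 − 146005860 + 57972915 = 611316915.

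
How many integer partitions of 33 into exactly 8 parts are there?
p(33, 8 parts) = 1090

Partitions of n into exactly k parts are in bijection with partitions of n − k into at most k parts (subtract 1 from each part). So p(33, exactly 8) = p(25, parts ≤ 8). Computing via the recurrence p(m, j) = p(m, j−1) + p(m−j, j) gives 1090.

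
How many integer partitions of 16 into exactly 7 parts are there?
p(16, 7 parts) = 28

Partitions of n into exactly k parts ↔ partitions of n − k into at most k parts (subtract 1 from each part). For n = 16, k = 7, the partitions are: 10+1+1+1+1+1+1, 9+2+1+1+1+1+1, 8+3+1+1+1+1+1, 8+2+2+1+1+1+1, 7+4+1+1+1+1+1, 7+3+2+1+1+1+1, 7+2+2+2+1+1+1, 6+5+1+1+1+1+1, 6+4+2+1+1+1+1, 6+3+3+1+1+1+1, 6+3+2+2+1+1+1, 6+2+2+2+2+1+1, 5+5+2+1+1+1+1, 5+4+3+1+1+1+1, 5+4+2+2+1+1+1, 5+3+3+2+1+1+1, 5+3+2+2+2+1+1, 5+2+2+2+2+2+1, 4+4+4+1+1+1+1, 4+4+3+2+1+1+1, 4+4+2+2+2+1+1, 4+3+3+3+1+1+1, 4+3+3+2+2+1+1, 4+3+2+2+2+2+1, 4+2+2+2+2+2+2, 3+3+3+3+2+1+1, 3+3+3+2+2+2+1, 3+3+2+2+2+2+2. Count = 28.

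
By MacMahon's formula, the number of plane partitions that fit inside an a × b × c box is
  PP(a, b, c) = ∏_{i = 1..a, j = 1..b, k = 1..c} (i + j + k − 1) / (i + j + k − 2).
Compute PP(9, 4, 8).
PP(9, 4, 8) = 151561524301616

Evaluate the triple product over i = 1..9, j = 1..4, k = 1..8. The factors are (2/1) · (3/2) · (4/3) · (5/4) · (6/5) · (7/6) · (8/7) · (9/8) · … (288 factors total). The numerators and denominators telescope so the product is an integer; carrying out the multiplication exactly gives PP(9, 4, 8) = 151561524301616.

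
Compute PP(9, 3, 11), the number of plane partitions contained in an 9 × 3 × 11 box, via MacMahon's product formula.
PP(9, 3, 11) = 44648855844320

Evaluate the triple product over i = 1..9, j = 1..3, k = 1..11. The factors are (2/1) · (3/2) · (4/3) · (5/4) · (6/5) · (7/6) · (8/7) · (9/8) · … (297 factors total). The numerators and denominators telescope so the product is an integer; carrying out the multiplication exactly gives PP(9, 3, 11) = 44648855844320.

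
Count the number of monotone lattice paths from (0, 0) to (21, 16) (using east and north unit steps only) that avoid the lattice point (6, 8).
Number of paths = 11403361728

Total paths from (0, 0) to (21, 16): C(37, 21) = 12875774670. Paths through (6, 8): (paths (0, 0) → (6, 8)) × (paths (6, 8) → (21, 16)) = C(14, 6) · C(23, 15) = 3003 · 490314 = 1472412942. Avoidance count = 12875774670 − 1472412942 = 11403361728.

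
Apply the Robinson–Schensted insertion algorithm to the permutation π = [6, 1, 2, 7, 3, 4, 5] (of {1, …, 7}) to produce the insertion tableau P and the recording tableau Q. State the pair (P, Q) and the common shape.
P = [1, 2, 3, 4, 5] / [6, 7];  Q = [1, 3, 4, 6, 7] / [2, 5];  common shape = (5, 2)

Row-insert the values π_1, π_2, … into P one at a time, bumping the leftmost entry strictly greater than the inserted value down to the next row. The recording tableau Q records, in position (i, j), the step at which that cell was added to P.
  Insert 6 (step 1): P = [6];  Q = [1]
  Insert 1 (step 2): P = [1] / [6];  Q = [1] / [2]
  Insert 2 (step 3): P = [1, 2] / [6];  Q = [1, 3] / [2]
  Insert 7 (step 4): P = [1, 2, 7] / [6];  Q = [1, 3, 4] / [2]
  Insert 3 (step 5): P = [1, 2, 3] / [6, 7];  Q = [1, 3, 4] / [2, 5]
  Insert 4 (step 6): P = [1, 2, 3, 4] / [6, 7];  Q = [1, 3, 4, 6] / [2, 5]
  Insert 5 (step 7): P = [1, 2, 3, 4, 5] / [6, 7];  Q = [1, 3, 4, 6, 7] / [2, 5]
Final shape: (5, 2).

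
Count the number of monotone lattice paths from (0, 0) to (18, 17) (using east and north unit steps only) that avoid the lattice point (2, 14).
Number of paths = 4537451370

Total paths from (0, 0) to (18, 17): C(35, 18) = 4537567650. Paths through (2, 14): (paths (0, 0) → (2, 14)) × (paths (2, 14) → (18, 17)) = C(16, 2) · C(19, 16) = 120 · 969 = 116280. Avoidance count = 4537567650 − 116280 = 4537451370.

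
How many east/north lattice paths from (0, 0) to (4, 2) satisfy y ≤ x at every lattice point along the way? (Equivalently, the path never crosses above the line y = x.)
Number of paths = 9

By the reflection principle (André's argument), the number of monotone paths to (4, 2) with n ≤ m that never go above y = x is C(6, 4) − C(6, 5) = 15 − 6 = 9.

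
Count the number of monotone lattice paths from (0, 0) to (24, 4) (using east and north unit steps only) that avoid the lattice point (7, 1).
Number of paths = 11355

Total paths from (0, 0) to (24, 4): C(28, 24) = 20475. Paths through (7, 1): (paths (0, 0) → (7, 1)) × (paths (7, 1) → (24, 4)) = C(8, 7) · C(20, 17) = 8 · 1140 = 9120. Avoidance count = 20475 − 9120 = 11355.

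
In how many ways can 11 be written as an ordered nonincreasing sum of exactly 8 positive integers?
p(11, 8 parts) = 3

Partitions of n into exactly k parts ↔ partitions of n − k into at most k parts (subtract 1 from each part). For n = 11, k = 8, the partitions are: 4+1+1+1+1+1+1+1, 3+2+1+1+1+1+1+1, 2+2+2+1+1+1+1+1. Count = 3.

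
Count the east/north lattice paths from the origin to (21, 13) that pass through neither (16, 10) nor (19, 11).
Number of paths = 430244440

Inclusion–exclusion. Total paths: C(34, 21) = 927983760. Through P₁: C(26, 16)·C(8, 5) = 297457160. Through P₂: C(30, 19)·C(4, 2) = 327763800. Since P₁ is strictly southwest of P₂, a monotone path through both must visit P₁ then P₂; paths through both = C(26, 16)·C(4, 3)·C(4, 2) = 127481640. Avoid both = 927983760 − 297457160 − 327763800 + 127481640 = 430244440.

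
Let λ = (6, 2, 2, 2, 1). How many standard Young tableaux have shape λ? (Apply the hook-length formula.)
# SYT of shape (6, 2, 2, 2, 1) = 9009

Hook-length formula: f^λ = n! / Π hook(c), product over all cells c of the Young diagram. For λ = (6, 2, 2, 2, 1), n = 13 boxes. Hook lengths by row (left-to-right, top-to-bottom): [10, 8, 4, 3, 2, 1]; [5, 3]; [4, 2]; [3, 1]; [1]. Product of hooks = 691200. So f^λ = 13! / 691200 = 6227020800 / 691200 = 9009.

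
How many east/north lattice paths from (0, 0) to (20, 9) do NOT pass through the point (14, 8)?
Number of paths = 7776615

Total paths from (0, 0) to (20, 9): C(29, 20) = 10015005. Paths through (14, 8): (paths (0, 0) → (14, 8)) × (paths (14, 8) → (20, 9)) = C(22, 14) · C(7, 6) = 319770 · 7 = 2238390. Avoidance count = 10015005 − 2238390 = 7776615.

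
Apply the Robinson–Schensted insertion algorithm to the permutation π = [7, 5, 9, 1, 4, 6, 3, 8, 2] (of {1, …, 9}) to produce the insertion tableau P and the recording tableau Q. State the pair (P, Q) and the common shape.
P = [1, 2, 6, 8] / [3, 9] / [4] / [5] / [7];  Q = [1, 3, 6, 8] / [2, 5] / [4] / [7] / [9];  common shape = (4, 2, 1, 1, 1)

Row-insert the values π_1, π_2, … into P one at a time, bumping the leftmost entry strictly greater than the inserted value down to the next row. The recording tableau Q records, in position (i, j), the step at which that cell was added to P.
  Insert 7 (step 1): P = [7];  Q = [1]
  Insert 5 (step 2): P = [5] / [7];  Q = [1] / [2]
  Insert 9 (step 3): P = [5, 9] / [7];  Q = [1, 3] / [2]
  Insert 1 (step 4): P = [1, 9] / [5] / [7];  Q = [1, 3] / [2] / [4]
  Insert 4 (step 5): P = [1, 4] / [5, 9] / [7];  Q = [1, 3] / [2, 5] / [4]
  Insert 6 (step 6): P = [1, 4, 6] / [5, 9] / [7];  Q = [1, 3, 6] / [2, 5] / [4]
  Insert 3 (step 7): P = [1, 3, 6] / [4, 9] / [5] / [7];  Q = [1, 3, 6] / [2, 5] / [4] / [7]
  Insert 8 (step 8): P = [1, 3, 6, 8] / [4, 9] / [5] / [7];  Q = [1, 3, 6, 8] / [2, 5] / [4] / [7]
  Insert 2 (step 9): P = [1, 2, 6, 8] / [3, 9] / [4] / [5] / [7];  Q = [1, 3, 6, 8] / [2, 5] / [4] / [7] / [9]
Final shape: (4, 2, 1, 1, 1).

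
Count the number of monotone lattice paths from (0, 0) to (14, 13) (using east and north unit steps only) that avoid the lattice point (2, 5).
Number of paths = 17412930

Total paths from (0, 0) to (14, 13): C(27, 14) = 20058300. Paths through (2, 5): (paths (0, 0) → (2, 5)) × (paths (2, 5) → (14, 13)) = C(7, 2) · C(20, 12) = 21 · 125970 = 2645370. Avoidance count = 20058300 − 2645370 = 17412930.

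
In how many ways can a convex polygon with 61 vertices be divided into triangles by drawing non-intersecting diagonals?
C_59 = 405944995127576985730643443367112

These polygon triangulations are counted by the Catalan number C_n = (1/(n + 1)) · C(2n, n). For n = 59: C_59 = (1/60) · C(118, 59) = 24356699707654619143838606602026720/60 = 405944995127576985730643443367112.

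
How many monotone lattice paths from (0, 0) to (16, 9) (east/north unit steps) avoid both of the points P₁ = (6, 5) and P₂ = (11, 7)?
Number of paths = 1115951

Inclusion–exclusion. Total paths: C(25, 16) = 2042975. Through P₁: C(11, 6)·C(14, 10) = 462462. Through P₂: C(18, 11)·C(7, 5) = 668304. Since P₁ is strictly southwest of P₂, a monotone path through both must visit P₁ then P₂; paths through both = C(11, 6)·C(7, 5)·C(7, 5) = 203742. Avoid both = 2042975 − 462462 − 668304 + 203742 = 1115951.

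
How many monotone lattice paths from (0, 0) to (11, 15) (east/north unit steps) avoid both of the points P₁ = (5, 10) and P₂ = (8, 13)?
Number of paths = 4904474

Inclusion–exclusion. Total paths: C(26, 11) = 7726160. Through P₁: C(15, 5)·C(11, 6) = 1387386. Through P₂: C(21, 8)·C(5, 3) = 2034900. Since P₁ is strictly southwest of P₂, a monotone path through both must visit P₁ then P₂; paths through both = C(15, 5)·C(6, 3)·C(5, 3) = 600600. Avoid both = 7726160 − 1387386 − 2034900 + 600600 = 4904474.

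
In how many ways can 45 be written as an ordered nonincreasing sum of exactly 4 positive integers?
p(45, 4 parts) = 672

Partitions of n into exactly k parts are in bijection with partitions of n − k into at most k parts (subtract 1 from each part). So p(45, exactly 4) = p(41, parts ≤ 4). Computing via the recurrence p(m, j) = p(m, j−1) + p(m−j, j) gives 672.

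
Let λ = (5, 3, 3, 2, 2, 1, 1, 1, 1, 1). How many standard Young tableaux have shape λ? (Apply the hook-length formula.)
# SYT of shape (5, 3, 3, 2, 2, 1, 1, 1, 1, 1) = 36732852

Hook-length formula: f^λ = n! / Π hook(c), product over all cells c of the Young diagram. For λ = (5, 3, 3, 2, 2, 1, 1, 1, 1, 1), n = 20 boxes. Hook lengths by row (left-to-right, top-to-bottom): [14, 8, 5, 2, 1]; [11, 5, 2]; [10, 4, 1]; [8, 2]; [7, 1]; [5]; [4]; [3]; [2]; [1]. Product of hooks = 66232320000. So f^λ = 20! / 66232320000 = 2432902008176640000 / 66232320000 = 36732852.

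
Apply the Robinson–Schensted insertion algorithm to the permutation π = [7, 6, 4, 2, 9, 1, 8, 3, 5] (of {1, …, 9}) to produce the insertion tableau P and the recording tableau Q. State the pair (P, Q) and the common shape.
P = [1, 3, 5] / [2, 8] / [4, 9] / [6] / [7];  Q = [1, 5, 9] / [2, 7] / [3, 8] / [4] / [6];  common shape = (3, 2, 2, 1, 1)

Row-insert the values π_1, π_2, … into P one at a time, bumping the leftmost entry strictly greater than the inserted value down to the next row. The recording tableau Q records, in position (i, j), the step at which that cell was added to P.
  Insert 7 (step 1): P = [7];  Q = [1]
  Insert 6 (step 2): P = [6] / [7];  Q = [1] / [2]
  Insert 4 (step 3): P = [4] / [6] / [7];  Q = [1] / [2] / [3]
  Insert 2 (step 4): P = [2] / [4] / [6] / [7];  Q = [1] / [2] / [3] / [4]
  Insert 9 (step 5): P = [2, 9] / [4] / [6] / [7];  Q = [1, 5] / [2] / [3] / [4]
  Insert 1 (step 6): P = [1, 9] / [2] / [4] / [6] / [7];  Q = [1, 5] / [2] / [3] / [4] / [6]
  Insert 8 (step 7): P = [1, 8] / [2, 9] / [4] / [6] / [7];  Q = [1, 5] / [2, 7] / [3] / [4] / [6]
  Insert 3 (step 8): P = [1, 3] / [2, 8] / [4, 9] / [6] / [7];  Q = [1, 5] / [2, 7] / [3, 8] / [4] / [6]
  Insert 5 (step 9): P = [1, 3, 5] / [2, 8] / [4, 9] / [6] / [7];  Q = [1, 5, 9] / [2, 7] / [3, 8] / [4] / [6]
Final shape: (3, 2, 2, 1, 1).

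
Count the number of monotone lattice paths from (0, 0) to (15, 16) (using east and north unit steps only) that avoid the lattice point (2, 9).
Number of paths = 296276595

Total paths from (0, 0) to (15, 16): C(31, 15) = 300540195. Paths through (2, 9): (paths (0, 0) → (2, 9)) × (paths (2, 9) → (15, 16)) = C(11, 2) · C(20, 13) = 55 · 77520 = 4263600. Avoidance count = 300540195 − 4263600 = 296276595.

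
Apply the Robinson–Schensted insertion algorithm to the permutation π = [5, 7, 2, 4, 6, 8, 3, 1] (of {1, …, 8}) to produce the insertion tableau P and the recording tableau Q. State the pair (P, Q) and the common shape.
P = [1, 3, 6, 8] / [2, 7] / [4] / [5];  Q = [1, 2, 5, 6] / [3, 4] / [7] / [8];  common shape = (4, 2, 1, 1)

Row-insert the values π_1, π_2, … into P one at a time, bumping the leftmost entry strictly greater than the inserted value down to the next row. The recording tableau Q records, in position (i, j), the step at which that cell was added to P.
  Insert 5 (step 1): P = [5];  Q = [1]
  Insert 7 (step 2): P = [5, 7];  Q = [1, 2]
  Insert 2 (step 3): P = [2, 7] / [5];  Q = [1, 2] / [3]
  Insert 4 (step 4): P = [2, 4] / [5, 7];  Q = [1, 2] / [3, 4]
  Insert 6 (step 5): P = [2, 4, 6] / [5, 7];  Q = [1, 2, 5] / [3, 4]
  Insert 8 (step 6): P = [2, 4, 6, 8] / [5, 7];  Q = [1, 2, 5, 6] / [3, 4]
  Insert 3 (step 7): P = [2, 3, 6, 8] / [4, 7] / [5];  Q = [1, 2, 5, 6] / [3, 4] / [7]
  Insert 1 (step 8): P = [1, 3, 6, 8] / [2, 7] / [4] / [5];  Q = [1, 2, 5, 6] / [3, 4] / [7] / [8]
Final shape: (4, 2, 1, 1).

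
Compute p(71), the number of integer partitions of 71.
p(71) = 4697205

Compute p(n) via the recurrence p(n, m) = p(n, m−1) + p(n−m, m), where p(n, m) counts partitions of n with all parts ≤ m and p(n) = p(n, n). The base cases are p(0, m) = 1 and p(n, 0) = 0 for n > 0. Filling the table yields p(71) = 4697205. (Euler's pentagonal recurrence is an alternative.)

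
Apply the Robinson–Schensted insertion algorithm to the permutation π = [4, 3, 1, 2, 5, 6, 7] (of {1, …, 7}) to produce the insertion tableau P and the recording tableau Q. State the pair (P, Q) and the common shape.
P = [1, 2, 5, 6, 7] / [3] / [4];  Q = [1, 4, 5, 6, 7] / [2] / [3];  common shape = (5, 1, 1)

Row-insert the values π_1, π_2, … into P one at a time, bumping the leftmost entry strictly greater than the inserted value down to the next row. The recording tableau Q records, in position (i, j), the step at which that cell was added to P.
  Insert 4 (step 1): P = [4];  Q = [1]
  Insert 3 (step 2): P = [3] / [4];  Q = [1] / [2]
  Insert 1 (step 3): P = [1] / [3] / [4];  Q = [1] / [2] / [3]
  Insert 2 (step 4): P = [1, 2] / [3] / [4];  Q = [1, 4] / [2] / [3]
  Insert 5 (step 5): P = [1, 2, 5] / [3] / [4];  Q = [1, 4, 5] / [2] / [3]
  Insert 6 (step 6): P = [1, 2, 5, 6] / [3] / [4];  Q = [1, 4, 5, 6] / [2] / [3]
  Insert 7 (step 7): P = [1, 2, 5, 6, 7] / [3] / [4];  Q = [1, 4, 5, 6, 7] / [2] / [3]
Final shape: (5, 1, 1).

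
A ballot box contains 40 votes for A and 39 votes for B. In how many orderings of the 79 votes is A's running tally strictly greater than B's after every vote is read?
Strict-lead orderings = 680425371729975800390

Total orderings of the 79 votes with 40 for A: C(79, 40) = 53753604366668088230810. By the Bertrand ballot formula (Cycle Lemma / reflection principle), the number of orderings in which A is strictly ahead of B throughout is (p − q)/(p + q) · C(p + q, p) = (40 − 39)/(40 + 39) · 53753604366668088230810 = 680425371729975800390.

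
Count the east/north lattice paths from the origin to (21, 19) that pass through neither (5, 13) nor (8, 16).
Number of paths = 130327222056

Inclusion–exclusion. Total paths: C(40, 21) = 131282408400. Through P₁: C(18, 5)·C(22, 16) = 639284184. Through P₂: C(24, 8)·C(16, 13) = 411863760. Since P₁ is strictly southwest of P₂, a monotone path through both must visit P₁ then P₂; paths through both = C(18, 5)·C(6, 3)·C(16, 13) = 95961600. Avoid both = 131282408400 − 639284184 − 411863760 + 95961600 = 130327222056.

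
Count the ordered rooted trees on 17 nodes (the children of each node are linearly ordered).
C_16 = 35357670

These ordered rooted trees are counted by the Catalan number C_n = (1/(n + 1)) · C(2n, n). For n = 16: C_16 = (1/17) · C(32, 16) = 601080390/17 = 35357670.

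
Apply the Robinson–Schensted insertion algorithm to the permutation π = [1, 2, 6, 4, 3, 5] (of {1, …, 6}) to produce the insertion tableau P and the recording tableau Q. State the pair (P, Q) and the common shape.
P = [1, 2, 3, 5] / [4] / [6];  Q = [1, 2, 3, 6] / [4] / [5];  common shape = (4, 1, 1)

Row-insert the values π_1, π_2, … into P one at a time, bumping the leftmost entry strictly greater than the inserted value down to the next row. The recording tableau Q records, in position (i, j), the step at which that cell was added to P.
  Insert 1 (step 1): P = [1];  Q = [1]
  Insert 2 (step 2): P = [1, 2];  Q = [1, 2]
  Insert 6 (step 3): P = [1, 2, 6];  Q = [1, 2, 3]
  Insert 4 (step 4): P = [1, 2, 4] / [6];  Q = [1, 2, 3] / [4]
  Insert 3 (step 5): P = [1, 2, 3] / [4] / [6];  Q = [1, 2, 3] / [4] / [5]
  Insert 5 (step 6): P = [1, 2, 3, 5] / [4] / [6];  Q = [1, 2, 3, 6] / [4] / [5]
Final shape: (4, 1, 1).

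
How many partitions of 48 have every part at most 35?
p(48, parts ≤ 35) = 147001

Use the recurrence p(n, m) = p(n, m−1) + p(n−m, m): either the largest part is < m (count p(n, m−1)) or the largest part is exactly m (remove one copy of m, count p(n−m, m)). With p(0, ·) = 1 this gives p(48, parts ≤ 35) = 147001. (By conjugating Young diagrams, this also counts partitions of 48 into at most 35 parts.)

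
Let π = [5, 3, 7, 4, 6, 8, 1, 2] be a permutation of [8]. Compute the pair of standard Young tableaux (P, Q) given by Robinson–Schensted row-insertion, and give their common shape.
P = [1, 2, 6, 8] / [3, 4] / [5, 7];  Q = [1, 3, 5, 6] / [2, 4] / [7, 8];  common shape = (4, 2, 2)

Row-insert the values π_1, π_2, … into P one at a time, bumping the leftmost entry strictly greater than the inserted value down to the next row. The recording tableau Q records, in position (i, j), the step at which that cell was added to P.
  Insert 5 (step 1): P = [5];  Q = [1]
  Insert 3 (step 2): P = [3] / [5];  Q = [1] / [2]
  Insert 7 (step 3): P = [3, 7] / [5];  Q = [1, 3] / [2]
  Insert 4 (step 4): P = [3, 4] / [5, 7];  Q = [1, 3] / [2, 4]
  Insert 6 (step 5): P = [3, 4, 6] / [5, 7];  Q = [1, 3, 5] / [2, 4]
  Insert 8 (step 6): P = [3, 4, 6, 8] / [5, 7];  Q = [1, 3, 5, 6] / [2, 4]
  Insert 1 (step 7): P = [1, 4, 6, 8] / [3, 7] / [5];  Q = [1, 3, 5, 6] / [2, 4] / [7]
  Insert 2 (step 8): P = [1, 2, 6, 8] / [3, 4] / [5, 7];  Q = [1, 3, 5, 6] / [2, 4] / [7, 8]
Final shape: (4, 2, 2).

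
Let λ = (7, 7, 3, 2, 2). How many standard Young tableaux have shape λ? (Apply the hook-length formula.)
# SYT of shape (7, 7, 3, 2, 2) = 177768864

Hook-length formula: f^λ = n! / Π hook(c), product over all cells c of the Young diagram. For λ = (7, 7, 3, 2, 2), n = 21 boxes. Hook lengths by row (left-to-right, top-to-bottom): [11, 10, 7, 5, 4, 3, 2]; [10, 9, 6, 4, 3, 2, 1]; [5, 4, 1]; [3, 2]; [2, 1]. Product of hooks = 287400960000. So f^λ = 21! / 287400960000 = 51090942171709440000 / 287400960000 = 177768864.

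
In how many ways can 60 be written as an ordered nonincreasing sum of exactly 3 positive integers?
p(60, 3 parts) = 300

Partitions of n into exactly k parts are in bijection with partitions of n − k into at most k parts (subtract 1 from each part). So p(60, exactly 3) = p(57, parts ≤ 3). Computing via the recurrence p(m, j) = p(m, j−1) + p(m−j, j) gives 300.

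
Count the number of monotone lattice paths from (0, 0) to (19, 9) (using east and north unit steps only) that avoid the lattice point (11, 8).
Number of paths = 6226662

Total paths from (0, 0) to (19, 9): C(28, 19) = 6906900. Paths through (11, 8): (paths (0, 0) → (11, 8)) × (paths (11, 8) → (19, 9)) = C(19, 11) · C(9, 8) = 75582 · 9 = 680238. Avoidance count = 6906900 − 680238 = 6226662.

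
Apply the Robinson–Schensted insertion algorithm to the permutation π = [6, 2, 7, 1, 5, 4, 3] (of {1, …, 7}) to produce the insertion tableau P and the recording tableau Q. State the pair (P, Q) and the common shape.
P = [1, 3] / [2, 4] / [5, 7] / [6];  Q = [1, 3] / [2, 5] / [4, 6] / [7];  common shape = (2, 2, 2, 1)

Row-insert the values π_1, π_2, … into P one at a time, bumping the leftmost entry strictly greater than the inserted value down to the next row. The recording tableau Q records, in position (i, j), the step at which that cell was added to P.
  Insert 6 (step 1): P = [6];  Q = [1]
  Insert 2 (step 2): P = [2] / [6];  Q = [1] / [2]
  Insert 7 (step 3): P = [2, 7] / [6];  Q = [1, 3] / [2]
  Insert 1 (step 4): P = [1, 7] / [2] / [6];  Q = [1, 3] / [2] / [4]
  Insert 5 (step 5): P = [1, 5] / [2, 7] / [6];  Q = [1, 3] / [2, 5] / [4]
  Insert 4 (step 6): P = [1, 4] / [2, 5] / [6, 7];  Q = [1, 3] / [2, 5] / [4, 6]
  Insert 3 (step 7): P = [1, 3] / [2, 4] / [5, 7] / [6];  Q = [1, 3] / [2, 5] / [4, 6] / [7]
Final shape: (2, 2, 2, 1).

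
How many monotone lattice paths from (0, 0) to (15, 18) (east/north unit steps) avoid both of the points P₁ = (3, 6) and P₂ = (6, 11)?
Number of paths = 722241536

Inclusion–exclusion. Total paths: C(33, 15) = 1037158320. Through P₁: C(9, 3)·C(24, 12) = 227149104. Through P₂: C(17, 6)·C(16, 9) = 141581440. Since P₁ is strictly southwest of P₂, a monotone path through both must visit P₁ then P₂; paths through both = C(9, 3)·C(8, 3)·C(16, 9) = 53813760. Avoid both = 1037158320 − 227149104 − 141581440 + 53813760 = 722241536.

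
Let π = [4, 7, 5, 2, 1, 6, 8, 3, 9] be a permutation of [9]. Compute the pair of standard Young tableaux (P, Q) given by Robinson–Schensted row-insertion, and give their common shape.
P = [1, 3, 6, 8, 9] / [2, 5] / [4] / [7];  Q = [1, 2, 6, 7, 9] / [3, 8] / [4] / [5];  common shape = (5, 2, 1, 1)

Row-insert the values π_1, π_2, … into P one at a time, bumping the leftmost entry strictly greater than the inserted value down to the next row. The recording tableau Q records, in position (i, j), the step at which that cell was added to P.
  Insert 4 (step 1): P = [4];  Q = [1]
  Insert 7 (step 2): P = [4, 7];  Q = [1, 2]
  Insert 5 (step 3): P = [4, 5] / [7];  Q = [1, 2] / [3]
  Insert 2 (step 4): P = [2, 5] / [4] / [7];  Q = [1, 2] / [3] / [4]
  Insert 1 (step 5): P = [1, 5] / [2] / [4] / [7];  Q = [1, 2] / [3] / [4] / [5]
  Insert 6 (step 6): P = [1, 5, 6] / [2] / [4] / [7];  Q = [1, 2, 6] / [3] / [4] / [5]
  Insert 8 (step 7): P = [1, 5, 6, 8] / [2] / [4] / [7];  Q = [1, 2, 6, 7] / [3] / [4] / [5]
  Insert 3 (step 8): P = [1, 3, 6, 8] / [2, 5] / [4] / [7];  Q = [1, 2, 6, 7] / [3, 8] / [4] / [5]
  Insert 9 (step 9): P = [1, 3, 6, 8, 9] / [2, 5] / [4] / [7];  Q = [1, 2, 6, 7, 9] / [3, 8] / [4] / [5]
Final shape: (5, 2, 1, 1).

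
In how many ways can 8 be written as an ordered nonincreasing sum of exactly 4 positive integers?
p(8, 4 parts) = 5

Partitions of n into exactly k parts ↔ partitions of n − k into at most k parts (subtract 1 from each part). For n = 8, k = 4, the partitions are: 5+1+1+1, 4+2+1+1, 3+3+1+1, 3+2+2+1, 2+2+2+2. Count = 5.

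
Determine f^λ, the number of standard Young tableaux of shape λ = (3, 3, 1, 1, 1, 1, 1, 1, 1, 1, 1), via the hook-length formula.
# SYT of shape (3, 3, 1, 1, 1, 1, 1, 1, 1, 1, 1) = 1925

Hook-length formula: f^λ = n! / Π hook(c), product over all cells c of the Young diagram. For λ = (3, 3, 1, 1, 1, 1, 1, 1, 1, 1, 1), n = 15 boxes. Hook lengths by row (left-to-right, top-to-bottom): [13, 3, 2]; [12, 2, 1]; [9]; [8]; [7]; [6]; [5]; [4]; [3]; [2]; [1]. Product of hooks = 679311360. So f^λ = 15! / 679311360 = 1307674368000 / 679311360 = 1925.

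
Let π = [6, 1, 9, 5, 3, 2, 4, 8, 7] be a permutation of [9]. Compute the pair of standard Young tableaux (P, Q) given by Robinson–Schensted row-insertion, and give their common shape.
P = [1, 2, 4, 7] / [3, 8] / [5, 9] / [6];  Q = [1, 3, 7, 8] / [2, 4] / [5, 9] / [6];  common shape = (4, 2, 2, 1)

Row-insert the values π_1, π_2, … into P one at a time, bumping the leftmost entry strictly greater than the inserted value down to the next row. The recording tableau Q records, in position (i, j), the step at which that cell was added to P.
  Insert 6 (step 1): P = [6];  Q = [1]
  Insert 1 (step 2): P = [1] / [6];  Q = [1] / [2]
  Insert 9 (step 3): P = [1, 9] / [6];  Q = [1, 3] / [2]
  Insert 5 (step 4): P = [1, 5] / [6, 9];  Q = [1, 3] / [2, 4]
  Insert 3 (step 5): P = [1, 3] / [5, 9] / [6];  Q = [1, 3] / [2, 4] / [5]
  Insert 2 (step 6): P = [1, 2] / [3, 9] / [5] / [6];  Q = [1, 3] / [2, 4] / [5] / [6]
  Insert 4 (step 7): P = [1, 2, 4] / [3, 9] / [5] / [6];  Q = [1, 3, 7] / [2, 4] / [5] / [6]
  Insert 8 (step 8): P = [1, 2, 4, 8] / [3, 9] / [5] / [6];  Q = [1, 3, 7, 8] / [2, 4] / [5] / [6]
  Insert 7 (step 9): P = [1, 2, 4, 7] / [3, 8] / [5, 9] / [6];  Q = [1, 3, 7, 8] / [2, 4] / [5, 9] / [6]
Final shape: (4, 2, 2, 1).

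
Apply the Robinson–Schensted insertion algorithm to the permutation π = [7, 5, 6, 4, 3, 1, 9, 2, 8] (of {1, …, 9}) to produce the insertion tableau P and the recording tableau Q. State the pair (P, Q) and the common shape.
P = [1, 2, 8] / [3, 6, 9] / [4] / [5] / [7];  Q = [1, 3, 7] / [2, 8, 9] / [4] / [5] / [6];  common shape = (3, 3, 1, 1, 1)

Row-insert the values π_1, π_2, … into P one at a time, bumping the leftmost entry strictly greater than the inserted value down to the next row. The recording tableau Q records, in position (i, j), the step at which that cell was added to P.
  Insert 7 (step 1): P = [7];  Q = [1]
  Insert 5 (step 2): P = [5] / [7];  Q = [1] / [2]
  Insert 6 (step 3): P = [5, 6] / [7];  Q = [1, 3] / [2]
  Insert 4 (step 4): P = [4, 6] / [5] / [7];  Q = [1, 3] / [2] / [4]
  Insert 3 (step 5): P = [3, 6] / [4] / [5] / [7];  Q = [1, 3] / [2] / [4] / [5]
  Insert 1 (step 6): P = [1, 6] / [3] / [4] / [5] / [7];  Q = [1, 3] / [2] / [4] / [5] / [6]
  Insert 9 (step 7): P = [1, 6, 9] / [3] / [4] / [5] / [7];  Q = [1, 3, 7] / [2] / [4] / [5] / [6]
  Insert 2 (step 8): P = [1, 2, 9] / [3, 6] / [4] / [5] / [7];  Q = [1, 3, 7] / [2, 8] / [4] / [5] / [6]
  Insert 8 (step 9): P = [1, 2, 8] / [3, 6, 9] / [4] / [5] / [7];  Q = [1, 3, 7] / [2, 8, 9] / [4] / [5] / [6]
Final shape: (3, 3, 1, 1, 1).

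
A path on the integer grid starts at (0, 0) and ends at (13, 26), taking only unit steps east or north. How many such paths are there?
Number of paths = 8122425444

A monotone lattice path from (0, 0) to (13, 26) consists of 13 east steps and 26 north steps in some order, so it is determined by which 13 of the 39 steps are east. The count is C(39, 13) = 8122425444.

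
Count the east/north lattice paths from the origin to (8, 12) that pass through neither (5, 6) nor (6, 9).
Number of paths = 55592

Inclusion–exclusion. Total paths: C(20, 8) = 125970. Through P₁: C(11, 5)·C(9, 3) = 38808. Through P₂: C(15, 6)·C(5, 2) = 50050. Since P₁ is strictly southwest of P₂, a monotone path through both must visit P₁ then P₂; paths through both = C(11, 5)·C(4, 1)·C(5, 2) = 18480. Avoid both = 125970 − 38808 − 50050 + 18480 = 55592.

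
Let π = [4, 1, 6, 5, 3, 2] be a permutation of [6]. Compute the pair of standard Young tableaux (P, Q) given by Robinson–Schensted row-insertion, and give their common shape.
P = [1, 2] / [3, 5] / [4] / [6];  Q = [1, 3] / [2, 4] / [5] / [6];  common shape = (2, 2, 1, 1)

Row-insert the values π_1, π_2, … into P one at a time, bumping the leftmost entry strictly greater than the inserted value down to the next row. The recording tableau Q records, in position (i, j), the step at which that cell was added to P.
  Insert 4 (step 1): P = [4];  Q = [1]
  Insert 1 (step 2): P = [1] / [4];  Q = [1] / [2]
  Insert 6 (step 3): P = [1, 6] / [4];  Q = [1, 3] / [2]
  Insert 5 (step 4): P = [1, 5] / [4, 6];  Q = [1, 3] / [2, 4]
  Insert 3 (step 5): P = [1, 3] / [4, 5] / [6];  Q = [1, 3] / [2, 4] / [5]
  Insert 2 (step 6): P = [1, 2] / [3, 5] / [4] / [6];  Q = [1, 3] / [2, 4] / [5] / [6]
Final shape: (2, 2, 1, 1).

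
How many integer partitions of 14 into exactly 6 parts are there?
p(14, 6 parts) = 20

Partitions of n into exactly k parts ↔ partitions of n − k into at most k parts (subtract 1 from each part). For n = 14, k = 6, the partitions are: 9+1+1+1+1+1, 8+2+1+1+1+1, 7+3+1+1+1+1, 7+2+2+1+1+1, 6+4+1+1+1+1, 6+3+2+1+1+1, 6+2+2+2+1+1, 5+5+1+1+1+1, 5+4+2+1+1+1, 5+3+3+1+1+1, 5+3+2+2+1+1, 5+2+2+2+2+1, 4+4+3+1+1+1, 4+4+2+2+1+1, 4+3+3+2+1+1, 4+3+2+2+2+1, 4+2+2+2+2+2, 3+3+3+3+1+1, 3+3+3+2+2+1, 3+3+2+2+2+2. Count = 20.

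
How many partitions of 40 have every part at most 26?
p(40, parts ≤ 26) = 36965

Use the recurrence p(n, m) = p(n, m−1) + p(n−m, m): either the largest part is < m (count p(n, m−1)) or the largest part is exactly m (remove one copy of m, count p(n−m, m)). With p(0, ·) = 1 this gives p(40, parts ≤ 26) = 36965. (By conjugating Young diagrams, this also counts partitions of 40 into at most 26 parts.)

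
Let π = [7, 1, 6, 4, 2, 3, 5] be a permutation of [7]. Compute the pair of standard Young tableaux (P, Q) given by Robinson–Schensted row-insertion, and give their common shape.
P = [1, 2, 3, 5] / [4] / [6] / [7];  Q = [1, 3, 6, 7] / [2] / [4] / [5];  common shape = (4, 1, 1, 1)

Row-insert the values π_1, π_2, … into P one at a time, bumping the leftmost entry strictly greater than the inserted value down to the next row. The recording tableau Q records, in position (i, j), the step at which that cell was added to P.
  Insert 7 (step 1): P = [7];  Q = [1]
  Insert 1 (step 2): P = [1] / [7];  Q = [1] / [2]
  Insert 6 (step 3): P = [1, 6] / [7];  Q = [1, 3] / [2]
  Insert 4 (step 4): P = [1, 4] / [6] / [7];  Q = [1, 3] / [2] / [4]
  Insert 2 (step 5): P = [1, 2] / [4] / [6] / [7];  Q = [1, 3] / [2] / [4] / [5]
  Insert 3 (step 6): P = [1, 2, 3] / [4] / [6] / [7];  Q = [1, 3, 6] / [2] / [4] / [5]
  Insert 5 (step 7): P = [1, 2, 3, 5] / [4] / [6] / [7];  Q = [1, 3, 6, 7] / [2] / [4] / [5]
Final shape: (4, 1, 1, 1).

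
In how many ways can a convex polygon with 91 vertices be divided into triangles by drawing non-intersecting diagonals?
C_89 = 254224158304000796523953440778841647086547372026600

These polygon triangulations are counted by the Catalan number C_n = (1/(n + 1)) · C(2n, n). For n = 89: C_89 = (1/90) · C(178, 89) = 22880174247360071687155809670095748237789263482394000/90 = 254224158304000796523953440778841647086547372026600.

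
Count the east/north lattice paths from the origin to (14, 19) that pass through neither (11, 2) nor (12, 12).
Number of paths = 721401552

Inclusion–exclusion. Total paths: C(33, 14) = 818809200. Through P₁: C(13, 11)·C(20, 3) = 88920. Through P₂: C(24, 12)·C(9, 2) = 97349616. Since P₁ is strictly southwest of P₂, a monotone path through both must visit P₁ then P₂; paths through both = C(13, 11)·C(11, 1)·C(9, 2) = 30888. Avoid both = 818809200 − 88920 − 97349616 + 30888 = 721401552.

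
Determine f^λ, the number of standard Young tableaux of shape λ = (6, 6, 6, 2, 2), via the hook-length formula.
# SYT of shape (6, 6, 6, 2, 2) = 248958710

Hook-length formula: f^λ = n! / Π hook(c), product over all cells c of the Young diagram. For λ = (6, 6, 6, 2, 2), n = 22 boxes. Hook lengths by row (left-to-right, top-to-bottom): [10, 9, 6, 5, 4, 3]; [9, 8, 5, 4, 3, 2]; [8, 7, 4, 3, 2, 1]; [3, 2]; [2, 1]. Product of hooks = 4514807808000. So f^λ = 22! / 4514807808000 = 1124000727777607680000 / 4514807808000 = 248958710.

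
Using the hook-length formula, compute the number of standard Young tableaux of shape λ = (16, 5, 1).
# SYT of shape (16, 5, 1) = 248710

Hook-length formula: f^λ = n! / Π hook(c), product over all cells c of the Young diagram. For λ = (16, 5, 1), n = 22 boxes. Hook lengths by row (left-to-right, top-to-bottom): [18, 16, 15, 14, 13, 11, 10, 9, 8, 7, 6, 5, 4, 3, 2, 1]; [6, 4, 3, 2, 1]; [1]. Product of hooks = 4519322615808000. So f^λ = 22! / 4519322615808000 = 1124000727777607680000 / 4519322615808000 = 248710.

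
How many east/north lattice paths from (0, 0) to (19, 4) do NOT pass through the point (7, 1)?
Number of paths = 5215

Total paths from (0, 0) to (19, 4): C(23, 19) = 8855. Paths through (7, 1): (paths (0, 0) → (7, 1)) × (paths (7, 1) → (19, 4)) = C(8, 7) · C(15, 12) = 8 · 455 = 3640. Avoidance count = 8855 − 3640 = 5215.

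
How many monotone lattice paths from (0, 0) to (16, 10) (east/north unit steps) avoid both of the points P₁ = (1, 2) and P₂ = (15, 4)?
Number of paths = 3816181

Inclusion–exclusion. Total paths: C(26, 16) = 5311735. Through P₁: C(3, 1)·C(23, 15) = 1470942. Through P₂: C(19, 15)·C(7, 1) = 27132. Since P₁ is strictly southwest of P₂, a monotone path through both must visit P₁ then P₂; paths through both = C(3, 1)·C(16, 14)·C(7, 1) = 2520. Avoid both = 5311735 − 1470942 − 27132 + 2520 = 3816181.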